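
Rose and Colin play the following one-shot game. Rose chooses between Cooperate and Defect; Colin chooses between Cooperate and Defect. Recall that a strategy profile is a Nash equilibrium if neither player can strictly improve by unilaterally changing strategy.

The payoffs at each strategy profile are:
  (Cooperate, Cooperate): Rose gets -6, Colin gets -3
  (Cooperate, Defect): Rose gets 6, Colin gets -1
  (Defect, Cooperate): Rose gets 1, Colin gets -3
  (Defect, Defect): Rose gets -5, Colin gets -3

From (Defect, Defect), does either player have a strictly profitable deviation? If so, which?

Rose at (Defect, Defect) earns -5; deviating to Cooperate yields 6 — a strict improvement.
Colin earns -3; deviating to Cooperate yields -3 — not better.
Only Rose has a strictly profitable deviation.

Rose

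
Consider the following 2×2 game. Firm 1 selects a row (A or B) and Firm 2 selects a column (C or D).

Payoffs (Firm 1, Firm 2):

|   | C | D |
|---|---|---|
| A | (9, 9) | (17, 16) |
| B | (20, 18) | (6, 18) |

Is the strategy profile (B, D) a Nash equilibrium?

At (B, D), Firm 1 earns 6; switching to A would give 17, so Firm 1 would deviate.
Firm 2 earns 18; switching to C would give 18, so Firm 2 has no profitable deviation.
Since at least one player can profitably deviate, this is not a Nash equilibrium.

No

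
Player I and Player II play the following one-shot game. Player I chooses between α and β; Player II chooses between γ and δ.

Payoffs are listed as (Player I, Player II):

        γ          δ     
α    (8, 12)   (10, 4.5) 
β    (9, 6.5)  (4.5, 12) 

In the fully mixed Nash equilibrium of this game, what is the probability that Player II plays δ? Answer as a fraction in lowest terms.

Let c be the probability that Player II plays γ. In a completely mixed equilibrium, Player I must be indifferent between α and β.
Player I's expected payoff from α is 8c + 10(1−c); from β it is 9c + 4.5(1−c).
Setting these equal: −2c + 10 = 4.5c + 4.5, so c = 11/13.
Therefore Player II plays δ with probability 1 − 11/13 = 2/13.

2/13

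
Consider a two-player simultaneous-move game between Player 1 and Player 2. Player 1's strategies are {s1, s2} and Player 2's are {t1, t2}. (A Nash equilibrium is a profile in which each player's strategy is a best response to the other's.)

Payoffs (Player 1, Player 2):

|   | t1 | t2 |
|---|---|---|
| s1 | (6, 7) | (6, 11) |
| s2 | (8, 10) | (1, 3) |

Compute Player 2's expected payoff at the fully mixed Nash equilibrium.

First find p, the probability Player 1 plays s1, from Player 2's indifference between t1 and t2: 7p + 10(1−p) = 11p + 3(1−p), giving p = 7/11.
Since Player 2 is indifferent in equilibrium, Player 2's expected payoff equals the payoff from either column against (7/11, 4/11). Using t1: 7(7/11) + 10(4/11) = 89/11.

89/11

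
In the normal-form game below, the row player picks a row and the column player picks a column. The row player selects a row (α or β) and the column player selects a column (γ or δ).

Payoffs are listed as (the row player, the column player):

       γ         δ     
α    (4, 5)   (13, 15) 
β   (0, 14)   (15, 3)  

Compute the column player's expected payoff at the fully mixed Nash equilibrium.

65/7

First find x, the probability the row player plays α, from the column player's indifference between γ and δ: 5x + 14(1−x) = 15x + 3(1−x), giving x = 11/21.
Since the column player is indifferent in equilibrium, the column player's expected payoff equals the payoff from either column against (11/21, 10/21). Using γ: 5(11/21) + 14(10/21) = 65/7.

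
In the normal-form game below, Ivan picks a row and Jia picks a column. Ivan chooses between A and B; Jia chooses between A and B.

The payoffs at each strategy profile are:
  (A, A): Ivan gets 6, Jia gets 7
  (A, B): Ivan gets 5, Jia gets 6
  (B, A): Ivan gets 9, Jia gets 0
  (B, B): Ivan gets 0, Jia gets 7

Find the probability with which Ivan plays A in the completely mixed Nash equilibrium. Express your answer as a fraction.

7/8

Let x be the probability that Ivan plays A. In a completely mixed equilibrium, Jia must be indifferent between A and B.
Jia's expected payoff from A is 7x; from B it is 6x + 7(1−x).
Setting these equal: 7x = −x + 7, so x = 7/8.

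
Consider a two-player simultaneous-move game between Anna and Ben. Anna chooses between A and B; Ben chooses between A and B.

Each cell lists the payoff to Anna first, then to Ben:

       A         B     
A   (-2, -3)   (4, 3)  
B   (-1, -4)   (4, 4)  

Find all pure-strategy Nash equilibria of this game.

(A, A): Anna prefers B (-1 > -2); Ben prefers B (3 > -3) — not an equilibrium.
(A, B): Anna gets 4 ≥ 4 from B, and Ben gets 3 ≥ -3 from A — Nash equilibrium.
(B, A): Ben prefers B (4 > -4) — not an equilibrium.
(B, B): Anna gets 4 ≥ 4 from A, and Ben gets 4 ≥ -4 from A — Nash equilibrium.

(A, B) and (B, B)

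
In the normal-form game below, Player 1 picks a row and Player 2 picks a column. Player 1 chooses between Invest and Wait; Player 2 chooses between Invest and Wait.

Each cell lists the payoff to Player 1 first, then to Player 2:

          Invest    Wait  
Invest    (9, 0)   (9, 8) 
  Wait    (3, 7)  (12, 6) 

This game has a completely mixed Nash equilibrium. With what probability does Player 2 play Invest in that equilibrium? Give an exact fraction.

Let q be the probability that Player 2 plays Invest. In a completely mixed equilibrium, Player 1 must be indifferent between Invest and Wait.
Player 1's expected payoff from Invest is 9q + 9(1−q); from Wait it is 3q + 12(1−q).
Setting these equal: 9 = −9q + 12, so q = 1/3.

1/3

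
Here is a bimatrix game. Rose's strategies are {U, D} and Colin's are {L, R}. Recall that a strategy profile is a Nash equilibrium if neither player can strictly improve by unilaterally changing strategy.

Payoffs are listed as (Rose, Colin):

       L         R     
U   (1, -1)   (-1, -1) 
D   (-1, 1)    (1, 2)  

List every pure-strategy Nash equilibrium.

(U, L) and (D, R)

(U, L): Rose gets 1 ≥ -1 from D, and Colin gets -1 ≥ -1 from R — Nash equilibrium.
(U, R): Rose prefers D (1 > -1) — not an equilibrium.
(D, L): Rose prefers U (1 > -1); Colin prefers R (2 > 1) — not an equilibrium.
(D, R): Rose gets 1 ≥ -1 from U, and Colin gets 2 ≥ 1 from L — Nash equilibrium.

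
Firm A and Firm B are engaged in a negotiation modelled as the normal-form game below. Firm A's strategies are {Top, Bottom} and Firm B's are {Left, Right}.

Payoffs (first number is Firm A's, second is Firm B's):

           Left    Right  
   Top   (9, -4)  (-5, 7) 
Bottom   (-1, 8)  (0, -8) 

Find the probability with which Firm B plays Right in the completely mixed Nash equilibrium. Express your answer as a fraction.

2/3

Let c be the probability that Firm B plays Left. In a completely mixed equilibrium, Firm A must be indifferent between Top and Bottom.
Firm A's expected payoff from Top is 9c − 5(1−c); from Bottom it is −c.
Setting these equal: 14c − 5 = −c, so c = 1/3.
Therefore Firm B plays Right with probability 1 − 1/3 = 2/3.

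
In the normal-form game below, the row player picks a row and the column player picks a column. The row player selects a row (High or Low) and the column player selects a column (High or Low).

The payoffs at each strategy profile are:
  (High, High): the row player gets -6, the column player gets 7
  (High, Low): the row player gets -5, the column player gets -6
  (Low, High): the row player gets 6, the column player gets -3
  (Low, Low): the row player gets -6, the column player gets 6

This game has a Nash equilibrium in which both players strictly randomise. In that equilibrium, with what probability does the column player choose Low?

Let y be the probability that the column player plays High. In a completely mixed equilibrium, the row player must be indifferent between High and Low.
The row player's expected payoff from High is −6y − 5(1−y); from Low it is 6y − 6(1−y).
Setting these equal: −y − 5 = 12y − 6, so y = 1/13.
Therefore the column player plays Low with probability 1 − 1/13 = 12/13.

12/13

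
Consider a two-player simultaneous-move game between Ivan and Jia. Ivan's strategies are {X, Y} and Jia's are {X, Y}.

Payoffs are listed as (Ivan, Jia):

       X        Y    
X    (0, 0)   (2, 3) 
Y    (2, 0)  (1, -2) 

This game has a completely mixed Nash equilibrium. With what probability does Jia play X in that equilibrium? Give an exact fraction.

1/3

Let y be the probability that Jia plays X. In a completely mixed equilibrium, Ivan must be indifferent between X and Y.
Ivan's expected payoff from X is 2(1−y); from Y it is 2y + (1−y).
Setting these equal: −2y + 2 = y + 1, so y = 1/3.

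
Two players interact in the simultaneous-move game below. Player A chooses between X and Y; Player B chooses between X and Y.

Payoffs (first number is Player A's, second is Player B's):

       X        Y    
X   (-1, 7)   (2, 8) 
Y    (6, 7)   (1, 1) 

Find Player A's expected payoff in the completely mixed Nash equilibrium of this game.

13/8

First find q, the probability Player B plays X, from Player A's indifference between X and Y: −q + 2(1−q) = 6q + (1−q), giving q = 1/8.
Since Player A is indifferent in equilibrium, Player A's expected payoff equals the payoff from either row against (1/8, 7/8). Using X: −(1/8) + 2(7/8) = 13/8.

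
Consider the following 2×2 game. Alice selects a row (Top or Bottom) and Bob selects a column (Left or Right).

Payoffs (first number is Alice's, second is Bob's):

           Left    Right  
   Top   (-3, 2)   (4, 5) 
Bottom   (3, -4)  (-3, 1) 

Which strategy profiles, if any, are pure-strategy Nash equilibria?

(Top, Right)

(Top, Left): Alice prefers Bottom (3 > -3); Bob prefers Right (5 > 2) — not an equilibrium.
(Top, Right): Alice gets 4 ≥ -3 from Bottom, and Bob gets 5 ≥ 2 from Left — Nash equilibrium.
(Bottom, Left): Bob prefers Right (1 > -4) — not an equilibrium.
(Bottom, Right): Alice prefers Top (4 > -3) — not an equilibrium.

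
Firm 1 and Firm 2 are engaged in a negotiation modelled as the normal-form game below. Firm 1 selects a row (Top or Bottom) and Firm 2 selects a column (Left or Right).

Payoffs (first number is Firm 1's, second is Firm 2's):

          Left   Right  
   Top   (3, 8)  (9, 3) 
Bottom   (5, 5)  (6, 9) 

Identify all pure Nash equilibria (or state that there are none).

(Top, Left): Firm 1 prefers Bottom (5 > 3) — not an equilibrium.
(Top, Right): Firm 2 prefers Left (8 > 3) — not an equilibrium.
(Bottom, Left): Firm 2 prefers Right (9 > 5) — not an equilibrium.
(Bottom, Right): Firm 1 prefers Top (9 > 6) — not an equilibrium.

none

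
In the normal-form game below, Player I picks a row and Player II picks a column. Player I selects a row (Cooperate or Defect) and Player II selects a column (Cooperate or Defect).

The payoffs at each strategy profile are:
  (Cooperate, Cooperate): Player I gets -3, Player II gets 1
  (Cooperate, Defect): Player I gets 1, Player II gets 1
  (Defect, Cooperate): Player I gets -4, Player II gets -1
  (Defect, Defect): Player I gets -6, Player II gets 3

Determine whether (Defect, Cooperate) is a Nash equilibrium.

At (Defect, Cooperate), Player I earns -4; switching to Cooperate would give -3, so Player I would deviate.
Player II earns -1; switching to Defect would give 3, so Player II would deviate.
Since at least one player can profitably deviate, this is not a Nash equilibrium.

No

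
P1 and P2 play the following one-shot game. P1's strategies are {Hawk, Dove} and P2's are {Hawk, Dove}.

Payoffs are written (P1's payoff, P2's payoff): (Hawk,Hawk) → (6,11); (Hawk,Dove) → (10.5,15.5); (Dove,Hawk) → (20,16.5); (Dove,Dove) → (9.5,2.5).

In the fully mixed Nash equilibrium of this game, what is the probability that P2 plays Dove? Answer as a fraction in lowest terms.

Let c be the probability that P2 plays Hawk. In a completely mixed equilibrium, P1 must be indifferent between Hawk and Dove.
P1's expected payoff from Hawk is 6c + 10.5(1−c); from Dove it is 20c + 9.5(1−c).
Setting these equal: −4.5c + 10.5 = 10.5c + 9.5, so c = 1/15.
Therefore P2 plays Dove with probability 1 − 1/15 = 14/15.

14/15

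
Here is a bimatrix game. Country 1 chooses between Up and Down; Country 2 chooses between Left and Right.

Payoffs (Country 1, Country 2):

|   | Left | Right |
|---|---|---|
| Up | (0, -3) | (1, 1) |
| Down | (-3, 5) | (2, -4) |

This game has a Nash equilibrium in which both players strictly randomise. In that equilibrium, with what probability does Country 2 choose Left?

Let q be the probability that Country 2 plays Left. In a completely mixed equilibrium, Country 1 must be indifferent between Up and Down.
Country 1's expected payoff from Up is (1−q); from Down it is −3q + 2(1−q).
Setting these equal: −q + 1 = −5q + 2, so q = 1/4.

1/4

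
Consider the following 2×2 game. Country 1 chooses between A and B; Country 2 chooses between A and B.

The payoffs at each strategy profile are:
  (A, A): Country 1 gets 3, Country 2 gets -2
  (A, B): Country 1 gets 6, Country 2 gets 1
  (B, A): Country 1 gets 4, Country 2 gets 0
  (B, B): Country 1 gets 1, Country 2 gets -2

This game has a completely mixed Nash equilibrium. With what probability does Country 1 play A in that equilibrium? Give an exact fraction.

Let p be the probability that Country 1 plays A. In a completely mixed equilibrium, Country 2 must be indifferent between A and B.
Country 2's expected payoff from A is −2p; from B it is p − 2(1−p).
Setting these equal: −2p = 3p − 2, so p = 2/5.

2/5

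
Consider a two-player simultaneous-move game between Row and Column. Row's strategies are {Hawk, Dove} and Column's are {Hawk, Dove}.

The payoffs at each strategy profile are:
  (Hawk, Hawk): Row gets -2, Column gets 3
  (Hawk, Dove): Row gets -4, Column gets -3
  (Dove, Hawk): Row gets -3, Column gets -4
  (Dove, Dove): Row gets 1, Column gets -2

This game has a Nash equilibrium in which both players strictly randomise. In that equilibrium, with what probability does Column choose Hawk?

5/6

Let q be the probability that Column plays Hawk. In a completely mixed equilibrium, Row must be indifferent between Hawk and Dove.
Row's expected payoff from Hawk is −2q − 4(1−q); from Dove it is −3q + (1−q).
Setting these equal: 2q − 4 = −4q + 1, so q = 5/6.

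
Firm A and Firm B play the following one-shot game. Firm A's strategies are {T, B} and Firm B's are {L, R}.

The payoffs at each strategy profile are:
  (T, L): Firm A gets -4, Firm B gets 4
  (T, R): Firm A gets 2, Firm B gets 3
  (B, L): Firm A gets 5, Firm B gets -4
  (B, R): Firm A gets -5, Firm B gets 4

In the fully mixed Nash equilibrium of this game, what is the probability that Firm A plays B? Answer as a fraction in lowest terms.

Let r be the probability that Firm A plays T. In a completely mixed equilibrium, Firm B must be indifferent between L and R.
Firm B's expected payoff from L is 4r − 4(1−r); from R it is 3r + 4(1−r).
Setting these equal: 8r − 4 = −r + 4, so r = 8/9.
Therefore Firm A plays B with probability 1 − 8/9 = 1/9.

1/9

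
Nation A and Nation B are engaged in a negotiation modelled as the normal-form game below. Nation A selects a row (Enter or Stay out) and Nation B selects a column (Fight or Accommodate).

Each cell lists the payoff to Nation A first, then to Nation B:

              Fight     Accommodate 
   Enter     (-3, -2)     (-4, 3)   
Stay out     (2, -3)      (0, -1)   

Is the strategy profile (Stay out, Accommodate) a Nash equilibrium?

At (Stay out, Accommodate), Nation A earns 0; switching to Enter would give -4, so Nation A has no profitable deviation.
Nation B earns -1; switching to Fight would give -3, so Nation B has no profitable deviation.
Neither player can gain by a unilateral deviation, so this profile is a Nash equilibrium.

Yes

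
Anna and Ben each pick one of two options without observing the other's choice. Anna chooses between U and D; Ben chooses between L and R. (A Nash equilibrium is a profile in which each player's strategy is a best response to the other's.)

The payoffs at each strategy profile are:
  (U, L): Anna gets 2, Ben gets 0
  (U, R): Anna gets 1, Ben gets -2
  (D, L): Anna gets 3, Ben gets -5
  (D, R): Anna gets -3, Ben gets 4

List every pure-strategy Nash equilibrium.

(U, L): Anna prefers D (3 > 2) — not an equilibrium.
(U, R): Ben prefers L (0 > -2) — not an equilibrium.
(D, L): Ben prefers R (4 > -5) — not an equilibrium.
(D, R): Anna prefers U (1 > -3) — not an equilibrium.

none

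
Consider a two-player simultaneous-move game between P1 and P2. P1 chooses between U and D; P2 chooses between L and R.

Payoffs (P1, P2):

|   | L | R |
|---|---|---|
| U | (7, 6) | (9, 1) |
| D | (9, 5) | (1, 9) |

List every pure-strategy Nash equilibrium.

(U, L): P1 prefers D (9 > 7) — not an equilibrium.
(U, R): P2 prefers L (6 > 1) — not an equilibrium.
(D, L): P2 prefers R (9 > 5) — not an equilibrium.
(D, R): P1 prefers U (9 > 1) — not an equilibrium.

none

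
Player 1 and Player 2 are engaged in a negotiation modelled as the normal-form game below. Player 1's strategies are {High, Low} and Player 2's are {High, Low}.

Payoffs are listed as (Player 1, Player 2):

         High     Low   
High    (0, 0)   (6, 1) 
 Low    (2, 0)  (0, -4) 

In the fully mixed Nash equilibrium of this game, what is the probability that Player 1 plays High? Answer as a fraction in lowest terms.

4/5

Let x be the probability that Player 1 plays High. In a completely mixed equilibrium, Player 2 must be indifferent between High and Low.
Player 2's expected payoff from High is 0; from Low it is x − 4(1−x).
Setting these equal: 0 = 5x − 4, so x = 4/5.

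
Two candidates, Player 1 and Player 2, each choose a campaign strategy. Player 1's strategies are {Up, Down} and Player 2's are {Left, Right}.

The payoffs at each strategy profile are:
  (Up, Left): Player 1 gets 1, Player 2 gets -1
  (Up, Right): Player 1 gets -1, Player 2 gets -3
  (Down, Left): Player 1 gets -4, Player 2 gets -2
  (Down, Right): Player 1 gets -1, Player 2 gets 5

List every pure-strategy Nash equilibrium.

(Up, Left) and (Down, Right)

(Up, Left): Player 1 gets 1 ≥ -4 from Down, and Player 2 gets -1 ≥ -3 from Right — Nash equilibrium.
(Up, Right): Player 2 prefers Left (-1 > -3) — not an equilibrium.
(Down, Left): Player 1 prefers Up (1 > -4); Player 2 prefers Right (5 > -2) — not an equilibrium.
(Down, Right): Player 1 gets -1 ≥ -1 from Up, and Player 2 gets 5 ≥ -2 from Left — Nash equilibrium.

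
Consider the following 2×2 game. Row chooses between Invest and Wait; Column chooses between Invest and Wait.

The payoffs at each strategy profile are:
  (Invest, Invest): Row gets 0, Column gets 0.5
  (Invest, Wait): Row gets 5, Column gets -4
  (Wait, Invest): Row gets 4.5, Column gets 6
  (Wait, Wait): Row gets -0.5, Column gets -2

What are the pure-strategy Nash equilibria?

(Wait, Invest)

(Invest, Invest): Row prefers Wait (4.5 > 0) — not an equilibrium.
(Invest, Wait): Column prefers Invest (0.5 > -4) — not an equilibrium.
(Wait, Invest): Row gets 4.5 ≥ 0 from Invest, and Column gets 6 ≥ -2 from Wait — Nash equilibrium.
(Wait, Wait): Row prefers Invest (5 > -0.5); Column prefers Invest (6 > -2) — not an equilibrium.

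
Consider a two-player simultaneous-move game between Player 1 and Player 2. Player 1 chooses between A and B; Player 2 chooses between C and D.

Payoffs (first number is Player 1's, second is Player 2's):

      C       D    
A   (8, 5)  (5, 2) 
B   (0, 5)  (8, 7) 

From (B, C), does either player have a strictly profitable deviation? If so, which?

Both

Player 1 at (B, C) earns 0; deviating to A yields 8 — a strict improvement.
Player 2 earns 5; deviating to D yields 7 — a strict improvement.
Both Player 1 and Player 2 have strictly profitable deviations.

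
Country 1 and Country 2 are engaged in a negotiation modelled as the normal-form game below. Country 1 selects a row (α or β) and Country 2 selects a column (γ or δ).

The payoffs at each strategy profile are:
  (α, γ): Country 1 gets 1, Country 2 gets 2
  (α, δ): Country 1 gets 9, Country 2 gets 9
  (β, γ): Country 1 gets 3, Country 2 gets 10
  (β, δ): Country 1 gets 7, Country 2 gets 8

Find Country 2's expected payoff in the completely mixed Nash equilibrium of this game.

First find x, the probability Country 1 plays α, from Country 2's indifference between γ and δ: 2x + 10(1−x) = 9x + 8(1−x), giving x = 2/9.
Since Country 2 is indifferent in equilibrium, Country 2's expected payoff equals the payoff from either column against (2/9, 7/9). Using γ: 2(2/9) + 10(7/9) = 74/9.

74/9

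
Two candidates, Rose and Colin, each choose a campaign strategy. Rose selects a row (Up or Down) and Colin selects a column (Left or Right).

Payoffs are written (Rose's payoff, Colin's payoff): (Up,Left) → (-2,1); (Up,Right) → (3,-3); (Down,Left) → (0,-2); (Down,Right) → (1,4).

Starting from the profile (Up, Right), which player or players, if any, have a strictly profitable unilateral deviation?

Rose at (Up, Right) earns 3; deviating to Down yields 1 — not better.
Colin earns -3; deviating to Left yields 1 — a strict improvement.
Only Colin has a strictly profitable deviation.

Colin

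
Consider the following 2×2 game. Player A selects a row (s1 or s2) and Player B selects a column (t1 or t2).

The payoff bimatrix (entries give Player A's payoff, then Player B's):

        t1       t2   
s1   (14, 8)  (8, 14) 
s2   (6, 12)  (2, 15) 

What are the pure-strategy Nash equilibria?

(s1, t2)

(s1, t1): Player B prefers t2 (14 > 8) — not an equilibrium.
(s1, t2): Player A gets 8 ≥ 2 from s2, and Player B gets 14 ≥ 8 from t1 — Nash equilibrium.
(s2, t1): Player A prefers s1 (14 > 6); Player B prefers t2 (15 > 12) — not an equilibrium.
(s2, t2): Player A prefers s1 (8 > 2) — not an equilibrium.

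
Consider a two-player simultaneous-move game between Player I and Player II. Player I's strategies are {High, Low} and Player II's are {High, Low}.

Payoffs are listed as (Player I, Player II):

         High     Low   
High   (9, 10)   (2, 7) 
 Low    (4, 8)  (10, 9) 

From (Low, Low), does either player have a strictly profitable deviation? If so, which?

Neither

Player I at (Low, Low) earns 10; deviating to High yields 2 — not better.
Player II earns 9; deviating to High yields 8 — not better.
Neither player can strictly improve; the profile is a Nash equilibrium.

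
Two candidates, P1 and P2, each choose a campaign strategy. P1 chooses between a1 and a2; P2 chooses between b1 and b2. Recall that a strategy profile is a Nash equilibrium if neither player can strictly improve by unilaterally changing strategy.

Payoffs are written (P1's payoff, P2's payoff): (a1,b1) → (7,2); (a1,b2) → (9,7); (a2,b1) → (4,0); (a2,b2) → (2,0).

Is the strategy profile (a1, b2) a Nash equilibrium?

At (a1, b2), P1 earns 9; switching to a2 would give 2, so P1 has no profitable deviation.
P2 earns 7; switching to b1 would give 2, so P2 has no profitable deviation.
Neither player can gain by a unilateral deviation, so this profile is a Nash equilibrium.

Yes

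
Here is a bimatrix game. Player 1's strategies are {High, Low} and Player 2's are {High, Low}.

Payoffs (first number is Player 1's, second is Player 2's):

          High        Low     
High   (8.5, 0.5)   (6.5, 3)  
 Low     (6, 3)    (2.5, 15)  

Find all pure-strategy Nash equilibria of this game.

(High, High): Player 2 prefers Low (3 > 0.5) — not an equilibrium.
(High, Low): Player 1 gets 6.5 ≥ 2.5 from Low, and Player 2 gets 3 ≥ 0.5 from High — Nash equilibrium.
(Low, High): Player 1 prefers High (8.5 > 6); Player 2 prefers Low (15 > 3) — not an equilibrium.
(Low, Low): Player 1 prefers High (6.5 > 2.5) — not an equilibrium.

(High, Low)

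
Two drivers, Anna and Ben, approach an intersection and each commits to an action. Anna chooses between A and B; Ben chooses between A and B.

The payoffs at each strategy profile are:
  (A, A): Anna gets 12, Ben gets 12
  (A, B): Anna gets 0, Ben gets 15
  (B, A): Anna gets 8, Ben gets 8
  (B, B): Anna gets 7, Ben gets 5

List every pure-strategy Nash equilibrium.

(A, A): Ben prefers B (15 > 12) — not an equilibrium.
(A, B): Anna prefers B (7 > 0) — not an equilibrium.
(B, A): Anna prefers A (12 > 8) — not an equilibrium.
(B, B): Ben prefers A (8 > 5) — not an equilibrium.

none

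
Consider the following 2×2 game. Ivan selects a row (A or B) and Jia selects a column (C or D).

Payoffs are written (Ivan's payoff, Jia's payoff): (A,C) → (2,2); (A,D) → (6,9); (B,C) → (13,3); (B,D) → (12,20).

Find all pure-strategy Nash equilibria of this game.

(B, D)

(A, C): Ivan prefers B (13 > 2); Jia prefers D (9 > 2) — not an equilibrium.
(A, D): Ivan prefers B (12 > 6) — not an equilibrium.
(B, C): Jia prefers D (20 > 3) — not an equilibrium.
(B, D): Ivan gets 12 ≥ 6 from A, and Jia gets 20 ≥ 3 from C — Nash equilibrium.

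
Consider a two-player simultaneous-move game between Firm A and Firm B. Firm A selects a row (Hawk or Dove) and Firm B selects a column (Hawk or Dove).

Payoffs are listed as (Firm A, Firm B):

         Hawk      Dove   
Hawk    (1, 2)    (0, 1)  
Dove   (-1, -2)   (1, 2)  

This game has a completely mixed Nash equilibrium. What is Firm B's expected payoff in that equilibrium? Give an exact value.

6/5

First find x, the probability Firm A plays Hawk, from Firm B's indifference between Hawk and Dove: 2x − 2(1−x) = x + 2(1−x), giving x = 4/5.
Since Firm B is indifferent in equilibrium, Firm B's expected payoff equals the payoff from either column against (4/5, 1/5). Using Hawk: 2(4/5) − 2(1/5) = 6/5.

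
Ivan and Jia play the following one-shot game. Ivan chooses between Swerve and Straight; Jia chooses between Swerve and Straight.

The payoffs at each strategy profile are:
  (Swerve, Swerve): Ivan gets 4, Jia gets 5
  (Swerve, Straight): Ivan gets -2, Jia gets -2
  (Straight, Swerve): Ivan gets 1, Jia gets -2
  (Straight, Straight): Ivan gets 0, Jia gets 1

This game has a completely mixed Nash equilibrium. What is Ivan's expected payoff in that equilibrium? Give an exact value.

2/5

First find y, the probability Jia plays Swerve, from Ivan's indifference between Swerve and Straight: 4y − 2(1−y) = y, giving y = 2/5.
Since Ivan is indifferent in equilibrium, Ivan's expected payoff equals the payoff from either row against (2/5, 3/5). Using Swerve: 4(2/5) − 2(3/5) = 2/5.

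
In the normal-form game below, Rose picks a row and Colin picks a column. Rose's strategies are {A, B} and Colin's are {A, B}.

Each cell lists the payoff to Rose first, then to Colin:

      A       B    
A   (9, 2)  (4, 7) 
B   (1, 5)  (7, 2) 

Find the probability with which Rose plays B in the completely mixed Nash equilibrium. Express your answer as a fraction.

5/8

Let r be the probability that Rose plays A. In a completely mixed equilibrium, Colin must be indifferent between A and B.
Colin's expected payoff from A is 2r + 5(1−r); from B it is 7r + 2(1−r).
Setting these equal: −3r + 5 = 5r + 2, so r = 3/8.
Therefore Rose plays B with probability 1 − 3/8 = 5/8.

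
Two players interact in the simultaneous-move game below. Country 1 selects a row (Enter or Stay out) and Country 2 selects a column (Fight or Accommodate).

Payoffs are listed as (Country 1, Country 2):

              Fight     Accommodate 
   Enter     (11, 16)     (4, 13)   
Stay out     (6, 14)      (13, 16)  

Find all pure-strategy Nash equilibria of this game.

(Enter, Fight) and (Stay out, Accommodate)

(Enter, Fight): Country 1 gets 11 ≥ 6 from Stay out, and Country 2 gets 16 ≥ 13 from Accommodate — Nash equilibrium.
(Enter, Accommodate): Country 1 prefers Stay out (13 > 4); Country 2 prefers Fight (16 > 13) — not an equilibrium.
(Stay out, Fight): Country 1 prefers Enter (11 > 6); Country 2 prefers Accommodate (16 > 14) — not an equilibrium.
(Stay out, Accommodate): Country 1 gets 13 ≥ 4 from Enter, and Country 2 gets 16 ≥ 14 from Fight — Nash equilibrium.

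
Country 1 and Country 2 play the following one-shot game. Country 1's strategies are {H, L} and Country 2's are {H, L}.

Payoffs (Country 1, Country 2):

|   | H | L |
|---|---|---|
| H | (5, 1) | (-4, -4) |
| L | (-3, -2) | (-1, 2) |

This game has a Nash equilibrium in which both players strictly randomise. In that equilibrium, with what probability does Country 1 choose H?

4/9

Let x be the probability that Country 1 plays H. In a completely mixed equilibrium, Country 2 must be indifferent between H and L.
Country 2's expected payoff from H is x − 2(1−x); from L it is −4x + 2(1−x).
Setting these equal: 3x − 2 = −6x + 2, so x = 4/9.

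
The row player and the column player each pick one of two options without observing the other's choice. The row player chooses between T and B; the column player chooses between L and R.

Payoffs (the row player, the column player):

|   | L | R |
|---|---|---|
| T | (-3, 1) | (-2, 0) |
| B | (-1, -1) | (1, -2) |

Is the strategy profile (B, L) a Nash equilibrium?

At (B, L), the row player earns -1; switching to T would give -3, so the row player has no profitable deviation.
The column player earns -1; switching to R would give -2, so the column player has no profitable deviation.
Neither player can gain by a unilateral deviation, so this profile is a Nash equilibrium.

Yes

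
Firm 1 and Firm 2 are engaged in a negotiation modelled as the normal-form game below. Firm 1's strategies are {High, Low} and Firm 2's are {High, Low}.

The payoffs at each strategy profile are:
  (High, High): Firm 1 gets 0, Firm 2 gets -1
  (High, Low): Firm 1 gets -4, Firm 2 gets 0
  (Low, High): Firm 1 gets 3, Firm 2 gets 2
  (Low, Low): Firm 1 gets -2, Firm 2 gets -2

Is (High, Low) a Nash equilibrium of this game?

At (High, Low), Firm 1 earns -4; switching to Low would give -2, so Firm 1 would deviate.
Firm 2 earns 0; switching to High would give -1, so Firm 2 has no profitable deviation.
Since at least one player can profitably deviate, this is not a Nash equilibrium.

No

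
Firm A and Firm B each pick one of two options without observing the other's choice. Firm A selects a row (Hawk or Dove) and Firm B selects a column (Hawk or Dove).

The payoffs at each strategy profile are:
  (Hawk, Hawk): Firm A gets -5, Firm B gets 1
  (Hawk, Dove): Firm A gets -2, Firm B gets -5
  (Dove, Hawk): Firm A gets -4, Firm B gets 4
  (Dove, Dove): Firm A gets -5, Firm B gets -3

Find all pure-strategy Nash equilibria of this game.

(Dove, Hawk)

(Hawk, Hawk): Firm A prefers Dove (-4 > -5) — not an equilibrium.
(Hawk, Dove): Firm B prefers Hawk (1 > -5) — not an equilibrium.
(Dove, Hawk): Firm A gets -4 ≥ -5 from Hawk, and Firm B gets 4 ≥ -3 from Dove — Nash equilibrium.
(Dove, Dove): Firm A prefers Hawk (-2 > -5); Firm B prefers Hawk (4 > -3) — not an equilibrium.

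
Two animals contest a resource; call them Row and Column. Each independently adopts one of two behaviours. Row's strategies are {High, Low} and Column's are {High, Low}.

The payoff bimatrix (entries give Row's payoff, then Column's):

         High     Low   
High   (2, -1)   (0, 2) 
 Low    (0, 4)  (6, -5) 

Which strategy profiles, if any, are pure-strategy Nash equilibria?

none

(High, High): Column prefers Low (2 > -1) — not an equilibrium.
(High, Low): Row prefers Low (6 > 0) — not an equilibrium.
(Low, High): Row prefers High (2 > 0) — not an equilibrium.
(Low, Low): Column prefers High (4 > -5) — not an equilibrium.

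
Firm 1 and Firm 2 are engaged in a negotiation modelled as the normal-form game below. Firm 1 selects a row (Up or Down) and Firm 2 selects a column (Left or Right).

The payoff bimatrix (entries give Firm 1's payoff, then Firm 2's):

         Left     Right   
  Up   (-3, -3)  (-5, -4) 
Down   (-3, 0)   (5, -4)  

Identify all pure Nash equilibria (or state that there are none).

(Up, Left) and (Down, Left)

(Up, Left): Firm 1 gets -3 ≥ -3 from Down, and Firm 2 gets -3 ≥ -4 from Right — Nash equilibrium.
(Up, Right): Firm 1 prefers Down (5 > -5); Firm 2 prefers Left (-3 > -4) — not an equilibrium.
(Down, Left): Firm 1 gets -3 ≥ -3 from Up, and Firm 2 gets 0 ≥ -4 from Right — Nash equilibrium.
(Down, Right): Firm 2 prefers Left (0 > -4) — not an equilibrium.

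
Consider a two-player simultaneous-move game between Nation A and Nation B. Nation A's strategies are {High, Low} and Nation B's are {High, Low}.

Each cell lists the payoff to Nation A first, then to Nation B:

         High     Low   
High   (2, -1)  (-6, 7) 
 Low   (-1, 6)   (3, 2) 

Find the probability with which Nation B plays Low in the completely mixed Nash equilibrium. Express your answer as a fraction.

1/4

Let c be the probability that Nation B plays High. In a completely mixed equilibrium, Nation A must be indifferent between High and Low.
Nation A's expected payoff from High is 2c − 6(1−c); from Low it is −c + 3(1−c).
Setting these equal: 8c − 6 = −4c + 3, so c = 3/4.
Therefore Nation B plays Low with probability 1 − 3/4 = 1/4.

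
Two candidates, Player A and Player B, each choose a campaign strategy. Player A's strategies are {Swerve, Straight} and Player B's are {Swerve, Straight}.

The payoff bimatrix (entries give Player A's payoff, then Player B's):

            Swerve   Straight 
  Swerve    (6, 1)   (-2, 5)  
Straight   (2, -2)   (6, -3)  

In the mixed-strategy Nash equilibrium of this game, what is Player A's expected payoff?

First find q, the probability Player B plays Swerve, from Player A's indifference between Swerve and Straight: 6q − 2(1−q) = 2q + 6(1−q), giving q = 2/3.
Since Player A is indifferent in equilibrium, Player A's expected payoff equals the payoff from either row against (2/3, 1/3). Using Swerve: 6(2/3) − 2(1/3) = 10/3.

10/3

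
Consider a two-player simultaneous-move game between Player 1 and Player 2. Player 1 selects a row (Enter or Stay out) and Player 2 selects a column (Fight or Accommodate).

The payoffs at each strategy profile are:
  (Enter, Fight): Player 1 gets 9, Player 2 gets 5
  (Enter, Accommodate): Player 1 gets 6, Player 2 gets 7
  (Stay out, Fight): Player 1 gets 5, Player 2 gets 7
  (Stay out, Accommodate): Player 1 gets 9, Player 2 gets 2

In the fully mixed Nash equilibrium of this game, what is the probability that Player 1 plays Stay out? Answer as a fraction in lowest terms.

2/7

Let x be the probability that Player 1 plays Enter. In a completely mixed equilibrium, Player 2 must be indifferent between Fight and Accommodate.
Player 2's expected payoff from Fight is 5x + 7(1−x); from Accommodate it is 7x + 2(1−x).
Setting these equal: −2x + 7 = 5x + 2, so x = 5/7.
Therefore Player 1 plays Stay out with probability 1 − 5/7 = 2/7.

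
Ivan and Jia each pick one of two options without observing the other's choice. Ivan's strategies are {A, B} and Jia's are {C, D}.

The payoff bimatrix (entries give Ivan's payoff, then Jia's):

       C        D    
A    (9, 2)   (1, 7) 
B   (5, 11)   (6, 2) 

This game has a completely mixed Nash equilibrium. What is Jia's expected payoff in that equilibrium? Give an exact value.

First find x, the probability Ivan plays A, from Jia's indifference between C and D: 2x + 11(1−x) = 7x + 2(1−x), giving x = 9/14.
Since Jia is indifferent in equilibrium, Jia's expected payoff equals the payoff from either column against (9/14, 5/14). Using C: 2(9/14) + 11(5/14) = 73/14.

73/14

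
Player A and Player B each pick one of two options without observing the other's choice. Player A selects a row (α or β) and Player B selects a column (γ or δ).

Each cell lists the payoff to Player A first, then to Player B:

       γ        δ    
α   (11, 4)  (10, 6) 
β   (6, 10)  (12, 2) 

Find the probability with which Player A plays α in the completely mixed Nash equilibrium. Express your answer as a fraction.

4/5

Let x be the probability that Player A plays α. In a completely mixed equilibrium, Player B must be indifferent between γ and δ.
Player B's expected payoff from γ is 4x + 10(1−x); from δ it is 6x + 2(1−x).
Setting these equal: −6x + 10 = 4x + 2, so x = 4/5.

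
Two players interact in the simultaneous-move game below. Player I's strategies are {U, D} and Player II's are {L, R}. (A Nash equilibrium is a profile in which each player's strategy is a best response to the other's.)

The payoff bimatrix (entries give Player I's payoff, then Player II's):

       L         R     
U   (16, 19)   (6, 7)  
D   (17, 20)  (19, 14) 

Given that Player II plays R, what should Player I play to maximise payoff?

Against R, Player I earns 6 from U and 19 from D.
So D is the best response.

D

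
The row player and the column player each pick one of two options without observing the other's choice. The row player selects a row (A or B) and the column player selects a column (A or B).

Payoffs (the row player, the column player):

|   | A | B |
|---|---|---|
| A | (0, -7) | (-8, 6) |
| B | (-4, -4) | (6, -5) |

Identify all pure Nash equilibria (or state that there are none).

none

(A, A): the column player prefers B (6 > -7) — not an equilibrium.
(A, B): the row player prefers B (6 > -8) — not an equilibrium.
(B, A): the row player prefers A (0 > -4) — not an equilibrium.
(B, B): the column player prefers A (-4 > -5) — not an equilibrium.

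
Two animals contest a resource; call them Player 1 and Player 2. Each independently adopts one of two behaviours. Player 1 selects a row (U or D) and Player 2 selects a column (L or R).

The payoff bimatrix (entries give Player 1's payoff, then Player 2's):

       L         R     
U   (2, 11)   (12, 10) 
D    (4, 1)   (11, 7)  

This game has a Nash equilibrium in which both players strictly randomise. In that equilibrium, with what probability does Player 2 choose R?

Let q be the probability that Player 2 plays L. In a completely mixed equilibrium, Player 1 must be indifferent between U and D.
Player 1's expected payoff from U is 2q + 12(1−q); from D it is 4q + 11(1−q).
Setting these equal: −10q + 12 = −7q + 11, so q = 1/3.
Therefore Player 2 plays R with probability 1 − 1/3 = 2/3.

2/3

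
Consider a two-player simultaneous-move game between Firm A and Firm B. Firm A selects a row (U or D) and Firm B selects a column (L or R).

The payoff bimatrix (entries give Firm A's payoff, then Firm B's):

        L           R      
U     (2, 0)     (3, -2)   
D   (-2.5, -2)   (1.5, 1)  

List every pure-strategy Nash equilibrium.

(U, L)

(U, L): Firm A gets 2 ≥ -2.5 from D, and Firm B gets 0 ≥ -2 from R — Nash equilibrium.
(U, R): Firm B prefers L (0 > -2) — not an equilibrium.
(D, L): Firm A prefers U (2 > -2.5); Firm B prefers R (1 > -2) — not an equilibrium.
(D, R): Firm A prefers U (3 > 1.5) — not an equilibrium.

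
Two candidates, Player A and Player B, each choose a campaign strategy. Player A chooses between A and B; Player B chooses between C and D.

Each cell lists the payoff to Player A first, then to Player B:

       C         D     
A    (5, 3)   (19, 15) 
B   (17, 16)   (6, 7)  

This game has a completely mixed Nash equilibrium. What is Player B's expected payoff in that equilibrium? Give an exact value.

73/7

First find x, the probability Player A plays A, from Player B's indifference between C and D: 3x + 16(1−x) = 15x + 7(1−x), giving x = 3/7.
Since Player B is indifferent in equilibrium, Player B's expected payoff equals the payoff from either column against (3/7, 4/7). Using C: 3(3/7) + 16(4/7) = 73/7.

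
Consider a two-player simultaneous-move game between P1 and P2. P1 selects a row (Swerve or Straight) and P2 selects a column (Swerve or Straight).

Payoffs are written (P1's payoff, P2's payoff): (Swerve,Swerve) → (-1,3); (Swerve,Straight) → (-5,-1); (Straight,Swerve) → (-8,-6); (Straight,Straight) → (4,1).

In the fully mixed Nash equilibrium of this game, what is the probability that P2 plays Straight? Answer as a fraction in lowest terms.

7/16

Let y be the probability that P2 plays Swerve. In a completely mixed equilibrium, P1 must be indifferent between Swerve and Straight.
P1's expected payoff from Swerve is −y − 5(1−y); from Straight it is −8y + 4(1−y).
Setting these equal: 4y − 5 = −12y + 4, so y = 9/16.
Therefore P2 plays Straight with probability 1 − 9/16 = 7/16.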